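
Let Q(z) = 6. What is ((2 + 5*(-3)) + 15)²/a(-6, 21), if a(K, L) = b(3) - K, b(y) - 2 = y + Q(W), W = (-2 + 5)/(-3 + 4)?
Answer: 4/17 ≈ 0.23529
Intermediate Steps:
W = 3 (W = 3/1 = 3*1 = 3)
b(y) = 8 + y (b(y) = 2 + (y + 6) = 2 + (6 + y) = 8 + y)
a(K, L) = 11 - K (a(K, L) = (8 + 3) - K = 11 - K)
((2 + 5*(-3)) + 15)²/a(-6, 21) = ((2 + 5*(-3)) + 15)²/(11 - 1*(-6)) = ((2 - 15) + 15)²/(11 + 6) = (-13 + 15)²/17 = 2²*(1/17) = 4*(1/17) = 4/17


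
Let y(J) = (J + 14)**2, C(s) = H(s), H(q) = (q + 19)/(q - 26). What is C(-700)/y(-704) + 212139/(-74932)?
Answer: -555496191869/196213188600 ≈ -2.8311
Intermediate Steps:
H(q) = (19 + q)/(-26 + q)
C(s) = (19 + s)/(-26 + s)
y(J) = (14 + J)**2
C(-700)/y(-704) + 212139/(-74932) = ((19 - 700)/(-26 - 700))/((14 - 704)**2) + 212139/(-74932) = (-681/(-726))/((-690)**2) + 212139*(-1/74932) = -1/726*(-681)/476100 - 212139/74932 = (227/242)*(1/476100) - 212139/74932 = 227/115216200 - 212139/74932 = -555496191869/196213188600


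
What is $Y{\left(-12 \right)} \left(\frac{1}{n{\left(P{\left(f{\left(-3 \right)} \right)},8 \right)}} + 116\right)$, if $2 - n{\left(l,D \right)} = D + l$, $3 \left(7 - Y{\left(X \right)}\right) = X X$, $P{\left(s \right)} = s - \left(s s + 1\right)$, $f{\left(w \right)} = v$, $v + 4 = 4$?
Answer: $- \frac{23739}{5} \approx -4747.8$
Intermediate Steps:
$v = 0$ ($v = -4 + 4 = 0$)
$f{\left(w \right)} = 0$
$P{\left(s \right)} = -1 + s - s^{2}$ ($P{\left(s \right)} = s - \left(s^{2} + 1\right) = s - \left(1 + s^{2}\right) = -1 + s - s^{2}$)
$Y{\left(X \right)} = 7 - \frac{X^{2}}{3}$ ($Y{\left(X \right)} = 7 - \frac{X X}{3} = 7 - \frac{X^{2}}{3}$)
$n{\left(l,D \right)} = 2 - D - l$ ($n{\left(l,D \right)} = 2 - \left(D + l\right) = 2 - D - l$)
$Y{\left(-12 \right)} \left(\frac{1}{n{\left(P{\left(f{\left(-3 \right)} \right)},8 \right)}} + 116\right) = \left(7 - \frac{\left(-12\right)^{2}}{3}\right) \left(\frac{1}{2 - 8 - \left(-1 + 0 - 0^{2}\right)} + 116\right) = \left(7 - 48\right) \left(\frac{1}{2 - 8 - \left(-1 + 0 - 0\right)} + 116\right) = \left(7 - 48\right) \left(\frac{1}{2 - 8 - \left(-1 + 0 + 0\right)} + 116\right) = - 41 \left(\frac{1}{2 - 8 - -1} + 116\right) = - 41 \left(\frac{1}{2 - 8 + 1} + 116\right) = - 41 \left(\frac{1}{-5} + 116\right) = - 41 \left(- \frac{1}{5} + 116\right) = \left(-41\right) \frac{579}{5} = - \frac{23739}{5}$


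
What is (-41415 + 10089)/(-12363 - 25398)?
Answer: 10442/12587 ≈ 0.82959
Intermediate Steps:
(-41415 + 10089)/(-12363 - 25398) = -31326/(-37761) = -31326*(-1/37761) = 10442/12587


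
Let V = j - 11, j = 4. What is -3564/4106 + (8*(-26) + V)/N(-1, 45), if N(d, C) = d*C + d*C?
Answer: 56203/36954 ≈ 1.5209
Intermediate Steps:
V = -7 (V = 4 - 11 = -7)
N(d, C) = 2*C*d (N(d, C) = C*d + C*d = 2*C*d)
-3564/4106 + (8*(-26) + V)/N(-1, 45) = -3564/4106 + (8*(-26) - 7)/((2*45*(-1))) = -3564*1/4106 + (-208 - 7)/(-90) = -1782/2053 - 215*(-1/90) = -1782/2053 + 43/18 = 56203/36954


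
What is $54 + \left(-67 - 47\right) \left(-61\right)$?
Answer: $7008$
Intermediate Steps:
$54 + \left(-67 - 47\right) \left(-61\right) = 54 - -6954 = 54 + 6954 = 7008$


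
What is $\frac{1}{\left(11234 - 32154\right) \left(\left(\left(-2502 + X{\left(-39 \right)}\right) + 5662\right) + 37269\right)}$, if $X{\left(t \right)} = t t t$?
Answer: $\frac{1}{395178800} \approx 2.5305 \cdot 10^{-9}$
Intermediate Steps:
$X{\left(t \right)} = t^{3}$ ($X{\left(t \right)} = t^{2} t = t^{3}$)
$\frac{1}{\left(11234 - 32154\right) \left(\left(\left(-2502 + X{\left(-39 \right)}\right) + 5662\right) + 37269\right)} = \frac{1}{\left(11234 - 32154\right) \left(\left(\left(-2502 + \left(-39\right)^{3}\right) + 5662\right) + 37269\right)} = \frac{1}{\left(-20920\right) \left(\left(\left(-2502 - 59319\right) + 5662\right) + 37269\right)} = \frac{1}{\left(-20920\right) \left(\left(-61821 + 5662\right) + 37269\right)} = \frac{1}{\left(-20920\right) \left(-56159 + 37269\right)} = \frac{1}{\left(-20920\right) \left(-18890\right)} = \frac{1}{395178800}$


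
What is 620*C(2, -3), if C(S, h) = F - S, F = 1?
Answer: -620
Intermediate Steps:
C(S, h) = 1 - S
620*C(2, -3) = 620*(1 - 1*2) = 620*(1 - 2) = 620*(-1) = -620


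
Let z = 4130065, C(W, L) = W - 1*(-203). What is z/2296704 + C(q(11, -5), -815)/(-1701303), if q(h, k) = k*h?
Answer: 2342050687501/1302463135104 ≈ 1.7982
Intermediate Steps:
q(h, k) = h*k
C(W, L) = 203 + W (C(W, L) = W + 203 = 203 + W)
z/2296704 + C(q(11, -5), -815)/(-1701303) = 4130065/2296704 + (203 + 11*(-5))/(-1701303) = 4130065*(1/2296704) + (203 - 55)*(-1/1701303) = 4130065/2296704 + 148*(-1/1701303) = 4130065/2296704 - 148/1701303 = 2342050687501/1302463135104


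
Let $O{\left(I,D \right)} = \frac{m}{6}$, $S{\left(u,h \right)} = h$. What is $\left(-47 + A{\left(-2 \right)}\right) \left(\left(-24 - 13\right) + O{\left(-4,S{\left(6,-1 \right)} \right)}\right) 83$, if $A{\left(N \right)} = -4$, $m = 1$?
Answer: $\frac{311831}{2} \approx 1.5592 \cdot 10^{5}$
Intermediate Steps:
$O{\left(I,D \right)} = \frac{1}{6}$ ($O{\left(I,D \right)} = 1 \cdot \frac{1}{6} = \frac{1}{6}$)
$\left(-47 + A{\left(-2 \right)}\right) \left(\left(-24 - 13\right) + O{\left(-4,S{\left(6,-1 \right)} \right)}\right) 83 = \left(-47 - 4\right) \left(\left(-24 - 13\right) + \frac{1}{6}\right) 83 = - 51 \left(-37 + \frac{1}{6}\right) 83 = \left(-51\right) \left(- \frac{221}{6}\right) 83 = \frac{3757}{2} \cdot 83 = \frac{311831}{2}$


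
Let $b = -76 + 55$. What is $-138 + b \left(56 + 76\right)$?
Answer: $-2910$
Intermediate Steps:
$b = -21$
$-138 + b \left(56 + 76\right) = -138 - 21 \left(56 + 76\right) = -138 - 2772 = -2910$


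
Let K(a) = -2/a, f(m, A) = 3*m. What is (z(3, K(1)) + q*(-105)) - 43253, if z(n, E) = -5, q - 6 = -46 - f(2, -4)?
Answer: -38428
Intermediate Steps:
q = -46 (q = 6 + (-46 - 3*2) = 6 + (-46 - 1*6) = 6 + (-46 - 6) = 6 - 52 = -46)
(z(3, K(1)) + q*(-105)) - 43253 = (-5 - 46*(-105)) - 43253 = (-5 + 4830) - 43253 = 4825 - 43253 = -38428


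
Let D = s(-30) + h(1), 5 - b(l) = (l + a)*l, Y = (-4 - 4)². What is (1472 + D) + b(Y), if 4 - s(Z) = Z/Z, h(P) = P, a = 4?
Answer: -2871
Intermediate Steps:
Y = 64 (Y = (-8)² = 64)
s(Z) = 3 (s(Z) = 4 - Z/Z = 4 - 1*1 = 4 - 1 = 3)
b(l) = 5 - l*(4 + l) (b(l) = 5 - (l + 4)*l = 5 - (4 + l)*l = 5 - l*(4 + l))
D = 4 (D = 3 + 1 = 4)
(1472 + D) + b(Y) = (1472 + 4) + (5 - 1*64² - 4*64) = 1476 + (5 - 1*4096 - 256) = 1476 + (5 - 4096 - 256) = 1476 - 4347 = -2871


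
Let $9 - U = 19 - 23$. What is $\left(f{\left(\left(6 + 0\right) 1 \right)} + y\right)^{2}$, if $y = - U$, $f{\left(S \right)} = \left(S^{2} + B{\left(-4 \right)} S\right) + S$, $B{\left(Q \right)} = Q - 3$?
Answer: $169$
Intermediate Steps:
$B{\left(Q \right)} = -3 + Q$
$f{\left(S \right)} = S^{2} - 6 S$ ($f{\left(S \right)} = \left(S^{2} + \left(-3 - 4\right) S\right) + S = \left(S^{2} - 7 S\right) + S = S^{2} - 6 S$)
$U = 13$ ($U = 9 - \left(19 - 23\right) = 9 - -4 = 9 + 4 = 13$)
$y = -13$ ($y = \left(-1\right) 13 = -13$)
$\left(f{\left(\left(6 + 0\right) 1 \right)} + y\right)^{2} = \left(\left(6 + 0\right) 1 \left(-6 + \left(6 + 0\right) 1\right) - 13\right)^{2} = \left(6 \cdot 1 \left(-6 + 6 \cdot 1\right) - 13\right)^{2} = \left(6 \left(-6 + 6\right) - 13\right)^{2} = \left(6 \cdot 0 - 13\right)^{2} = \left(0 - 13\right)^{2} = \left(-13\right)^{2} = 169$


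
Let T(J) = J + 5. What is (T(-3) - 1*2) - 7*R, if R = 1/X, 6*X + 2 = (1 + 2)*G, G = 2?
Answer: -21/2 ≈ -10.500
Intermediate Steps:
X = ⅔ (X = -⅓ + ((1 + 2)*2)/6 = -⅓ + (3*2)/6 = -⅓ + (⅙)*6 = -⅓ + 1 = ⅔ ≈ 0.66667)
R = 3/2 (R = 1/(⅔) = 3/2 ≈ 1.5000)
T(J) = 5 + J
(T(-3) - 1*2) - 7*R = ((5 - 3) - 1*2) - 7*3/2 = (2 - 2) - 21/2 = 0 - 21/2 = -21/2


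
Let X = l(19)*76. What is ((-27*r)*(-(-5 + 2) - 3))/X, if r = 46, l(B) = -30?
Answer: 0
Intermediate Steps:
X = -2280 (X = -30*76 = -2280)
((-27*r)*(-(-5 + 2) - 3))/X = ((-27*46)*(-(-5 + 2) - 3))/(-2280) = -1242*(-1*(-3) - 3)*(-1/2280) = -1242*(3 - 3)*(-1/2280) = -1242*0*(-1/2280) = 0*(-1/2280) = 0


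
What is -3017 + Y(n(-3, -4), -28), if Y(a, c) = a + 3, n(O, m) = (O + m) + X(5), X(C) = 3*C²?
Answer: -2946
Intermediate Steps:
n(O, m) = 75 + O + m (n(O, m) = (O + m) + 3*5² = (O + m) + 3*25 = (O + m) + 75 = 75 + O + m)
Y(a, c) = 3 + a
-3017 + Y(n(-3, -4), -28) = -3017 + (3 + (75 - 3 - 4)) = -3017 + (3 + 68) = -3017 + 71 = -2946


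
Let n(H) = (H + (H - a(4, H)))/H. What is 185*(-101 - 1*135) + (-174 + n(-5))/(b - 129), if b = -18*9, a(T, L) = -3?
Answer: -63524437/1455 ≈ -43659.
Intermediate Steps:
b = -162
n(H) = (3 + 2*H)/H (n(H) = (H + (H - 1*(-3)))/H = (H + (H + 3))/H = (H + (3 + H))/H = (3 + 2*H)/H)
185*(-101 - 1*135) + (-174 + n(-5))/(b - 129) = 185*(-101 - 1*135) + (-174 + (2 + 3/(-5)))/(-162 - 129) = 185*(-101 - 135) + (-174 + (2 + 3*(-⅕)))/(-291) = 185*(-236) + (-174 + (2 - ⅗))*(-1/291) = -43660 + (-174 + 7/5)*(-1/291) = -43660 - 863/5*(-1/291) = -43660 + 863/1455 = -63524437/1455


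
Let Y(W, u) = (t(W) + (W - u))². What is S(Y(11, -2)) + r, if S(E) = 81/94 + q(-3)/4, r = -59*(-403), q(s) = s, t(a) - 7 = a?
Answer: 4470097/188 ≈ 23777.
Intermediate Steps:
t(a) = 7 + a
Y(W, u) = (7 - u + 2*W)² (Y(W, u) = ((7 + W) + (W - u))² = (7 - u + 2*W)²)
r = 23777
S(E) = 21/188 (S(E) = 81/94 - 3/4 = 81*(1/94) - 3*¼ = 81/94 - ¾ = 21/188)
S(Y(11, -2)) + r = 21/188 + 23777 = 4470097/188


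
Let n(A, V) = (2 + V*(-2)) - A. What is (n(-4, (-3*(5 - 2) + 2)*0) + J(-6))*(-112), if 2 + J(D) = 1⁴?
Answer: -560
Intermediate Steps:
J(D) = -1 (J(D) = -2 + 1⁴ = -2 + 1 = -1)
n(A, V) = 2 - A - 2*V (n(A, V) = (2 - 2*V) - A = 2 - A - 2*V)
(n(-4, (-3*(5 - 2) + 2)*0) + J(-6))*(-112) = ((2 - 1*(-4) - 2*(-3*(5 - 2) + 2)*0) - 1)*(-112) = ((2 + 4 - 2*(-3*3 + 2)*0) - 1)*(-112) = ((2 + 4 - 2*(-9 + 2)*0) - 1)*(-112) = ((2 + 4 - (-14)*0) - 1)*(-112) = ((2 + 4 - 2*0) - 1)*(-112) = ((2 + 4 + 0) - 1)*(-112) = (6 - 1)*(-112) = 5*(-112) = -560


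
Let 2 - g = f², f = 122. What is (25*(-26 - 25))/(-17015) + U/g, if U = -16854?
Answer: 30574536/25321723 ≈ 1.2074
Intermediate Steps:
g = -14882 (g = 2 - 1*122² = 2 - 1*14884 = 2 - 14884 = -14882)
(25*(-26 - 25))/(-17015) + U/g = (25*(-26 - 25))/(-17015) - 16854/(-14882) = (25*(-51))*(-1/17015) - 16854*(-1/14882) = -1275*(-1/17015) + 8427/7441 = 255/3403 + 8427/7441 = 30574536/25321723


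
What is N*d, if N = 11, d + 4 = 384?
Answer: 4180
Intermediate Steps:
d = 380 (d = -4 + 384 = 380)
N*d = 11*380 = 4180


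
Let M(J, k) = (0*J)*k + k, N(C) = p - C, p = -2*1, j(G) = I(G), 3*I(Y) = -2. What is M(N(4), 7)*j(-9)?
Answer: -14/3 ≈ -4.6667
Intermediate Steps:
I(Y) = -⅔ (I(Y) = (⅓)*(-2) = -⅔)
j(G) = -⅔
p = -2
N(C) = -2 - C
M(J, k) = k (M(J, k) = 0*k + k = 0 + k = k)
M(N(4), 7)*j(-9) = 7*(-⅔) = -14/3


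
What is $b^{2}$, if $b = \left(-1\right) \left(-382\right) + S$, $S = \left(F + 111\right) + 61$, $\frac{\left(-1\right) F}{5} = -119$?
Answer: $1320201$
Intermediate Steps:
$F = 595$ ($F = \left(-5\right) \left(-119\right) = 595$)
$S = 767$ ($S = \left(595 + 111\right) + 61 = 706 + 61 = 767$)
$b = 1149$ ($b = \left(-1\right) \left(-382\right) + 767 = 382 + 767 = 1149$)
$b^{2} = 1149^{2} = 1320201$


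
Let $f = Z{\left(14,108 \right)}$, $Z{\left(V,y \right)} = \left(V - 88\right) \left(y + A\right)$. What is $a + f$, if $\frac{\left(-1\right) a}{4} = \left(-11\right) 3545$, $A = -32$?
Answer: $150356$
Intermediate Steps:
$Z{\left(V,y \right)} = \left(-88 + V\right) \left(-32 + y\right)$ ($Z{\left(V,y \right)} = \left(V - 88\right) \left(y - 32\right) = \left(-88 + V\right) \left(-32 + y\right)$)
$f = -5624$ ($f = 2816 - 9504 - 448 + 14 \cdot 108 = 2816 - 9504 - 448 + 1512 = -5624$)
$a = 155980$ ($a = - 4 \left(\left(-11\right) 3545\right) = \left(-4\right) \left(-38995\right) = 155980$)
$a + f = 155980 - 5624 = 150356$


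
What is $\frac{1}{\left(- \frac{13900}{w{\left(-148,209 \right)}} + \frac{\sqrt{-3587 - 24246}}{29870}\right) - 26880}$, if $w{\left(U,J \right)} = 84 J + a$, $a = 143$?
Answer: $- \frac{7512938897244133562000}{201953697882846091590069633} - \frac{9356914931870 i \sqrt{27833}}{201953697882846091590069633} \approx -3.7201 \cdot 10^{-5} - 7.7297 \cdot 10^{-12} i$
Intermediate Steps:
$w{\left(U,J \right)} = 143 + 84 J$ ($w{\left(U,J \right)} = 84 J + 143 = 143 + 84 J$)
$\frac{1}{\left(- \frac{13900}{w{\left(-148,209 \right)}} + \frac{\sqrt{-3587 - 24246}}{29870}\right) - 26880} = \frac{1}{\left(- \frac{13900}{143 + 84 \cdot 209} + \frac{\sqrt{-3587 - 24246}}{29870}\right) - 26880} = \frac{1}{\left(- \frac{13900}{143 + 17556} + \sqrt{-27833} \cdot \frac{1}{29870}\right) - 26880} = \frac{1}{\left(- \frac{13900}{17699} + i \sqrt{27833} \cdot \frac{1}{29870}\right) - 26880} = \frac{1}{\left(\left(-13900\right) \frac{1}{17699} + \frac{i \sqrt{27833}}{29870}\right) - 26880} = \frac{1}{\left(- \frac{13900}{17699} + \frac{i \sqrt{27833}}{29870}\right) - 26880} = \frac{1}{- \frac{475763020}{17699} + \frac{i \sqrt{27833}}{29870}}$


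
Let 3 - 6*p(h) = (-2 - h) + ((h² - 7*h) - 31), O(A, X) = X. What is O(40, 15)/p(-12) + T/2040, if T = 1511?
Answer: 611/2040 ≈ 0.29951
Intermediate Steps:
p(h) = 6 - h²/6 + 4*h/3 (p(h) = ½ - ((-2 - h) + ((h² - 7*h) - 31))/6 = ½ - ((-2 - h) + (-31 + h² - 7*h))/6 = ½ - (-33 + h² - 8*h)/6 = ½ + (11/2 - h²/6 + 4*h/3) = 6 - h²/6 + 4*h/3)
O(40, 15)/p(-12) + T/2040 = 15/(6 - ⅙*(-12)² + (4/3)*(-12)) + 1511/2040 = 15/(6 - ⅙*144 - 16) + 1511*(1/2040) = 15/(6 - 24 - 16) + 1511/2040 = 15/(-34) + 1511/2040 = 15*(-1/34) + 1511/2040 = -15/34 + 1511/2040 = 611/2040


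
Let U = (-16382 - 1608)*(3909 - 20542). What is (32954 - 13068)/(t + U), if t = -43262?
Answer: 9943/149592204 ≈ 6.6467e-5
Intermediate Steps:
U = 299227670 (U = -17990*(-16633) = 299227670)
(32954 - 13068)/(t + U) = (32954 - 13068)/(-43262 + 299227670) = 19886/299184408 = 19886*(1/299184408) = 9943/149592204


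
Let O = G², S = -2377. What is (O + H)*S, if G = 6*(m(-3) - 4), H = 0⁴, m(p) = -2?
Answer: -3080592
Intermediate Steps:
H = 0
G = -36 (G = 6*(-2 - 4) = 6*(-6) = -36)
O = 1296 (O = (-36)² = 1296)
(O + H)*S = (1296 + 0)*(-2377) = 1296*(-2377) = -3080592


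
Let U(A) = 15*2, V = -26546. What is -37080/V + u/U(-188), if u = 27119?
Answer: 360506687/398190 ≈ 905.36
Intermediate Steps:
U(A) = 30
-37080/V + u/U(-188) = -37080/(-26546) + 27119/30 = -37080*(-1/26546) + 27119*(1/30) = 18540/13273 + 27119/30 = 360506687/398190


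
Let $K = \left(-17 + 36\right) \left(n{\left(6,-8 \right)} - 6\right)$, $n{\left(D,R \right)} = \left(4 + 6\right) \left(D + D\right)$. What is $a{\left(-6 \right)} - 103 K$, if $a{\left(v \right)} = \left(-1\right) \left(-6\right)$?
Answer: $-223092$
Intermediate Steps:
$a{\left(v \right)} = 6$
$n{\left(D,R \right)} = 20 D$ ($n{\left(D,R \right)} = 10 \cdot 2 D = 20 D$)
$K = 2166$ ($K = \left(-17 + 36\right) \left(20 \cdot 6 - 6\right) = 19 \left(120 - 6\right) = 19 \cdot 114 = 2166$)
$a{\left(-6 \right)} - 103 K = 6 - 223098 = -223092$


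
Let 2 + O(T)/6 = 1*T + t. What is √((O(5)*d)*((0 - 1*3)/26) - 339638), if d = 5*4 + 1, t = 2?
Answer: I*√57411107/13 ≈ 582.85*I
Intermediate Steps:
O(T) = 6*T (O(T) = -12 + 6*(1*T + 2) = -12 + 6*(T + 2) = -12 + 6*(2 + T) = -12 + (12 + 6*T) = 6*T)
d = 21 (d = 20 + 1 = 21)
√((O(5)*d)*((0 - 1*3)/26) - 339638) = √(((6*5)*21)*((0 - 1*3)/26) - 339638) = √((30*21)*((0 - 3)*(1/26)) - 339638) = √(630*(-3*1/26) - 339638) = √(630*(-3/26) - 339638) = √(-945/13 - 339638) = √(-4416239/13) = I*√57411107/13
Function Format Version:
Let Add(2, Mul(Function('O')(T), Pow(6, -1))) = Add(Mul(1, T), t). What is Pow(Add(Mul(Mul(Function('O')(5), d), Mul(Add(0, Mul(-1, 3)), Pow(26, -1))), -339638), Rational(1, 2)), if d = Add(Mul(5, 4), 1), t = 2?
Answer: Mul(Rational(1, 13), I, Pow(57411107, Rational(1, 2))) ≈ Mul(582.85, I)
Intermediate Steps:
Function('O')(T) = Mul(6, T) (Function('O')(T) = Add(-12, Mul(6, Add(Mul(1, T), 2))) = Add(-12, Mul(6, Add(T, 2))) = Add(-12, Mul(6, Add(2, T))) = Add(-12, Add(12, Mul(6, T))) = Mul(6, T))
d = 21 (d = Add(20, 1) = 21)
Pow(Add(Mul(Mul(Function('O')(5), d), Mul(Add(0, Mul(-1, 3)), Pow(26, -1))), -339638), Rational(1, 2)) = Pow(Add(Mul(Mul(Mul(6, 5), 21), Mul(Add(0, Mul(-1, 3)), Pow(26, -1))), -339638), Rational(1, 2)) = Pow(Add(Mul(Mul(30, 21), Mul(Add(0, -3), Rational(1, 26))), -339638), Rational(1, 2)) = Pow(Add(Mul(630, Mul(-3, Rational(1, 26))), -339638), Rational(1, 2)) = Pow(Add(Mul(630, Rational(-3, 26)), -339638), Rational(1, 2)) = Pow(Add(Rational(-945, 13), -339638), Rational(1, 2)) = Pow(Rational(-4416239, 13), Rational(1, 2)) = Mul(Rational(1, 13), I, Pow(57411107, Rational(1, 2)))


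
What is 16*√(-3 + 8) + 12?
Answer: 12 + 16*√5 ≈ 47.777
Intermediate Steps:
16*√(-3 + 8) + 12 = 16*√5 + 12 = 12 + 16*√5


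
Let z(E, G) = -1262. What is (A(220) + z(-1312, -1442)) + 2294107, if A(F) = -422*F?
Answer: 2200005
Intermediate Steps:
(A(220) + z(-1312, -1442)) + 2294107 = (-422*220 - 1262) + 2294107 = (-92840 - 1262) + 2294107 = -94102 + 2294107 = 2200005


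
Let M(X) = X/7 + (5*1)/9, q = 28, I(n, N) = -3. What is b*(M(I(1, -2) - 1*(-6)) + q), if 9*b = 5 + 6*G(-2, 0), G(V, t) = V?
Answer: -1826/81 ≈ -22.543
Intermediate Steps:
M(X) = 5/9 + X/7 (M(X) = X*(1/7) + 5*(1/9) = X/7 + 5/9 = 5/9 + X/7)
b = -7/9 (b = (5 + 6*(-2))/9 = (5 - 12)/9 = (1/9)*(-7) = -7/9 ≈ -0.77778)
b*(M(I(1, -2) - 1*(-6)) + q) = -7*((5/9 + (-3 - 1*(-6))/7) + 28)/9 = -7*((5/9 + (-3 + 6)/7) + 28)/9 = -7*((5/9 + (1/7)*3) + 28)/9 = -7*((5/9 + 3/7) + 28)/9 = -7*(62/63 + 28)/9 = -7/9*1826/63 = -1826/81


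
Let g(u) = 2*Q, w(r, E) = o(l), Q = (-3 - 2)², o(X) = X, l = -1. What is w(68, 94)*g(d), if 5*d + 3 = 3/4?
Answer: -50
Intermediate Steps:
Q = 25 (Q = (-5)² = 25)
w(r, E) = -1
d = -9/20 (d = -⅗ + (3/4)/5 = -⅗ + (3*(¼))/5 = -⅗ + (⅕)*(¾) = -⅗ + 3/20 = -9/20 ≈ -0.45000)
g(u) = 50 (g(u) = 2*25 = 50)
w(68, 94)*g(d) = -1*50 = -50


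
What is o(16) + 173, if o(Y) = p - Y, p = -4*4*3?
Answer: 109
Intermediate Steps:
p = -48 (p = -16*3 = -48)
o(Y) = -48 - Y
o(16) + 173 = (-48 - 1*16) + 173 = (-48 - 16) + 173 = -64 + 173 = 109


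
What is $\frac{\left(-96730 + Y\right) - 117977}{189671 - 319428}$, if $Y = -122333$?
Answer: $\frac{337040}{129757} \approx 2.5975$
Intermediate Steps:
$\frac{\left(-96730 + Y\right) - 117977}{189671 - 319428} = \frac{\left(-96730 - 122333\right) - 117977}{189671 - 319428} = \frac{-219063 - 117977}{-129757} = \left(-337040\right) \left(- \frac{1}{129757}\right) = \frac{337040}{129757}$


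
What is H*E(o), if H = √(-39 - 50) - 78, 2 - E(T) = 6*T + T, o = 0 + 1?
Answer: 390 - 5*I*√89 ≈ 390.0 - 47.17*I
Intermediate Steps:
o = 1
E(T) = 2 - 7*T (E(T) = 2 - (6*T + T) = 2 - 7*T)
H = -78 + I*√89 (H = √(-89) - 78 = I*√89 - 78 = -78 + I*√89 ≈ -78.0 + 9.434*I)
H*E(o) = (-78 + I*√89)*(2 - 7*1) = (-78 + I*√89)*(2 - 7) = (-78 + I*√89)*(-5) = 390 - 5*I*√89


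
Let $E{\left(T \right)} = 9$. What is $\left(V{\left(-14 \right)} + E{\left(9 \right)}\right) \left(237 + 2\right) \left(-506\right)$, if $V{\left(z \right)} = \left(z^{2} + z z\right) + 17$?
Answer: $-50550412$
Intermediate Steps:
$V{\left(z \right)} = 17 + 2 z^{2}$ ($V{\left(z \right)} = \left(z^{2} + z^{2}\right) + 17 = 2 z^{2} + 17 = 17 + 2 z^{2}$)
$\left(V{\left(-14 \right)} + E{\left(9 \right)}\right) \left(237 + 2\right) \left(-506\right) = \left(\left(17 + 2 \left(-14\right)^{2}\right) + 9\right) \left(237 + 2\right) \left(-506\right) = \left(\left(17 + 2 \cdot 196\right) + 9\right) 239 \left(-506\right) = \left(\left(17 + 392\right) + 9\right) 239 \left(-506\right) = \left(409 + 9\right) 239 \left(-506\right) = 418 \cdot 239 \left(-506\right) = 99902 \left(-506\right) = -50550412$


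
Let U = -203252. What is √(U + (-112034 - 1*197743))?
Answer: I*√513029 ≈ 716.26*I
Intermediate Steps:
√(U + (-112034 - 1*197743)) = √(-203252 + (-112034 - 1*197743)) = √(-203252 + (-112034 - 197743)) = √(-203252 - 309777) = √(-513029) = I*√513029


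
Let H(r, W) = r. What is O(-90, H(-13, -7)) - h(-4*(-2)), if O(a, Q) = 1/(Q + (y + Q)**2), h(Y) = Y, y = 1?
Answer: -1047/131 ≈ -7.9924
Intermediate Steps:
O(a, Q) = 1/(Q + (1 + Q)**2)
O(-90, H(-13, -7)) - h(-4*(-2)) = 1/(-13 + (1 - 13)**2) - (-4)*(-2) = 1/(-13 + (-12)**2) - 1*8 = 1/(-13 + 144) - 8 = 1/131 - 8 = -1047/131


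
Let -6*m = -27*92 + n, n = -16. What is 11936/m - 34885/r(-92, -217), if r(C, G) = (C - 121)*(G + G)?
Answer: 1633278443/57776250 ≈ 28.269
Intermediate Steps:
r(C, G) = 2*G*(-121 + C) (r(C, G) = (-121 + C)*(2*G) = 2*G*(-121 + C))
m = 1250/3 (m = -(-27*92 - 16)/6 = -(-2484 - 16)/6 = -1/6*(-2500) = 1250/3 ≈ 416.67)
11936/m - 34885/r(-92, -217) = 11936/(1250/3) - 34885*(-1/(434*(-121 - 92))) = 11936*(3/1250) - 34885/(2*(-217)*(-213)) = 17904/625 - 34885/92442 = 1633278443/57776250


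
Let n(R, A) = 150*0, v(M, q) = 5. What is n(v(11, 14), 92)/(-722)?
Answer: 0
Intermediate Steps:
n(R, A) = 0
n(v(11, 14), 92)/(-722) = 0/(-722) = 0*(-1/722) = 0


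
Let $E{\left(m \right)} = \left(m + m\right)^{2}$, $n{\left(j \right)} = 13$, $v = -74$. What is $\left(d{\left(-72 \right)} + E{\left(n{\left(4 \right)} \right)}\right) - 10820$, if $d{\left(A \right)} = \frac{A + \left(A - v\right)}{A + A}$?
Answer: $- \frac{730333}{72} \approx -10144.0$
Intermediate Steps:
$E{\left(m \right)} = 4 m^{2}$ ($E{\left(m \right)} = \left(2 m\right)^{2} = 4 m^{2}$)
$d{\left(A \right)} = \frac{74 + 2 A}{2 A}$ ($d{\left(A \right)} = \frac{A + \left(A - -74\right)}{A + A} = \frac{A + \left(A + 74\right)}{2 A} = \left(A + \left(74 + A\right)\right) \frac{1}{2 A} = \left(74 + 2 A\right) \frac{1}{2 A} = \frac{74 + 2 A}{2 A}$)
$\left(d{\left(-72 \right)} + E{\left(n{\left(4 \right)} \right)}\right) - 10820 = \left(\frac{37 - 72}{-72} + 4 \cdot 13^{2}\right) - 10820 = \left(\left(- \frac{1}{72}\right) \left(-35\right) + 4 \cdot 169\right) - 10820 = \left(\frac{35}{72} + 676\right) - 10820 = \frac{48707}{72} - 10820 = - \frac{730333}{72}$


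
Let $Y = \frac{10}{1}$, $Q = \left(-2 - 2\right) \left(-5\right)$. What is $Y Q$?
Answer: $200$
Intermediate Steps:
$Q = 20$ ($Q = \left(-4\right) \left(-5\right) = 20$)
$Y = 10$ ($Y = 10 \cdot 1 = 10$)
$Y Q = 10 \cdot 20 = 200$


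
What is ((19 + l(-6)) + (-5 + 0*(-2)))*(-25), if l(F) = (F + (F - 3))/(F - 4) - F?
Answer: -1075/2 ≈ -537.50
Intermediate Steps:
l(F) = -F + (-3 + 2*F)/(-4 + F) (l(F) = (F + (-3 + F))/(-4 + F) - F = (-3 + 2*F)/(-4 + F) - F = -F + (-3 + 2*F)/(-4 + F))
((19 + l(-6)) + (-5 + 0*(-2)))*(-25) = ((19 + (-3 - 1*(-6)**2 + 6*(-6))/(-4 - 6)) + (-5 + 0*(-2)))*(-25) = ((19 + (-3 - 1*36 - 36)/(-10)) + (-5 + 0))*(-25) = ((19 - (-3 - 36 - 36)/10) - 5)*(-25) = ((19 - 1/10*(-75)) - 5)*(-25) = ((19 + 15/2) - 5)*(-25) = (53/2 - 5)*(-25) = (43/2)*(-25) = -1075/2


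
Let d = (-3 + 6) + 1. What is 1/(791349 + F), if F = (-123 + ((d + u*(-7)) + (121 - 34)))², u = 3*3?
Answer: 1/800374 ≈ 1.2494e-6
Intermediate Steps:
u = 9
d = 4 (d = 3 + 1 = 4)
F = 9025 (F = (-123 + ((4 + 9*(-7)) + (121 - 34)))² = (-123 + ((4 - 63) + 87))² = (-123 + (-59 + 87))² = (-123 + 28)² = (-95)² = 9025)
1/(791349 + F) = 1/(791349 + 9025) = 1/800374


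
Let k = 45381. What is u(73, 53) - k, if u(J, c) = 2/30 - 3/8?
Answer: -5445757/120 ≈ -45381.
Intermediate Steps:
u(J, c) = -37/120 (u(J, c) = 2*(1/30) - 3*⅛ = 1/15 - 3/8 = -37/120)
u(73, 53) - k = -37/120 - 1*45381 = -37/120 - 45381 = -5445757/120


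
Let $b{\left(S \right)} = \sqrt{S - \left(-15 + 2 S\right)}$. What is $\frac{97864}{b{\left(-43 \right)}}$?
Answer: $\frac{48932 \sqrt{58}}{29} \approx 12850.0$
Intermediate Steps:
$b{\left(S \right)} = \sqrt{15 - S}$ ($b{\left(S \right)} = \sqrt{S - \left(-15 + 2 S\right)} = \sqrt{15 - S}$)
$\frac{97864}{b{\left(-43 \right)}} = \frac{97864}{\sqrt{15 - -43}} = \frac{97864}{\sqrt{15 + 43}} = \frac{97864}{\sqrt{58}} = 97864 \frac{\sqrt{58}}{58} = \frac{48932 \sqrt{58}}{29}$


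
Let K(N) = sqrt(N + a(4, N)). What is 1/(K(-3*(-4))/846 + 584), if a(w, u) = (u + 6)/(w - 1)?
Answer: 23221008/13561068671 - 141*sqrt(2)/13561068671 ≈ 0.0017123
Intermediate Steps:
a(w, u) = (6 + u)/(-1 + w)
K(N) = sqrt(2 + 4*N/3) (K(N) = sqrt(N + (6 + N)/(-1 + 4)) = sqrt(N + (6 + N)/3) = sqrt(N + (2 + N/3)) = sqrt(2 + 4*N/3))
1/(K(-3*(-4))/846 + 584) = 1/((sqrt(18 + 12*(-3*(-4)))/3)/846 + 584) = 1/((sqrt(18 + 12*12)/3)*(1/846) + 584) = 1/((sqrt(18 + 144)/3)*(1/846) + 584) = 1/((sqrt(162)/3)*(1/846) + 584) = 1/(((9*sqrt(2))/3)*(1/846) + 584) = 1/((3*sqrt(2))*(1/846) + 584) = 1/(sqrt(2)/282 + 584) = 1/(584 + sqrt(2)/282)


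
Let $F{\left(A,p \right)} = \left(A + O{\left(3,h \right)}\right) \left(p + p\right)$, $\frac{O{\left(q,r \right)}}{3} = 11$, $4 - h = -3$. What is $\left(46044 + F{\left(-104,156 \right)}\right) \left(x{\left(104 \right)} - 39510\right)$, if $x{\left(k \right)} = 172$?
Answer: $-939863496$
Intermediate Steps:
$h = 7$ ($h = 4 - -3 = 4 + 3 = 7$)
$O{\left(q,r \right)} = 33$ ($O{\left(q,r \right)} = 3 \cdot 11 = 33$)
$F{\left(A,p \right)} = 2 p \left(33 + A\right)$ ($F{\left(A,p \right)} = \left(A + 33\right) \left(p + p\right) = \left(33 + A\right) 2 p = 2 p \left(33 + A\right)$)
$\left(46044 + F{\left(-104,156 \right)}\right) \left(x{\left(104 \right)} - 39510\right) = \left(46044 + 2 \cdot 156 \left(33 - 104\right)\right) \left(172 - 39510\right) = \left(46044 + 2 \cdot 156 \left(-71\right)\right) \left(-39338\right) = \left(46044 - 22152\right) \left(-39338\right) = 23892 \left(-39338\right) = -939863496$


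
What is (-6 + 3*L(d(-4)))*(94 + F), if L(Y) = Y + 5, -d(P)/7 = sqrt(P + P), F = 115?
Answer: 1881 - 8778*I*sqrt(2) ≈ 1881.0 - 12414.0*I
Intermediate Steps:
d(P) = -7*sqrt(2)*sqrt(P) (d(P) = -7*sqrt(P + P) = -7*sqrt(2)*sqrt(P))
L(Y) = 5 + Y
(-6 + 3*L(d(-4)))*(94 + F) = (-6 + 3*(5 - 7*sqrt(2)*sqrt(-4)))*(94 + 115) = (-6 + 3*(5 - 7*sqrt(2)*2*I))*209 = (-6 + 3*(5 - 14*I*sqrt(2)))*209 = (-6 + (15 - 42*I*sqrt(2)))*209 = (9 - 42*I*sqrt(2))*209 = 1881 - 8778*I*sqrt(2)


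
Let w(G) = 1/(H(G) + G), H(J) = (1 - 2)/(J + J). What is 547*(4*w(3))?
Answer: 13128/17 ≈ 772.24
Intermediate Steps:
H(J) = -1/(2*J)
w(G) = 1/(G - 1/(2*G)) (w(G) = 1/(-1/(2*G) + G) = 1/(G - 1/(2*G)))
547*(4*w(3)) = 547*(4*(2*3/(-1 + 2*3²))) = 547*(4*(2*3/(-1 + 2*9))) = 547*(4*(2*3/(-1 + 18))) = 547*(4*(2*3/17)) = 547*(4*(2*3*(1/17))) = 547*(4*(6/17)) = 547*(24/17) = 13128/17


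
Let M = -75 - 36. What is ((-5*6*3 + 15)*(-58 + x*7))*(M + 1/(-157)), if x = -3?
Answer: -103260900/157 ≈ -6.5771e+5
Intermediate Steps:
M = -111
((-5*6*3 + 15)*(-58 + x*7))*(M + 1/(-157)) = ((-5*6*3 + 15)*(-58 - 3*7))*(-111 + 1/(-157)) = ((-30*3 + 15)*(-58 - 21))*(-111 - 1/157) = ((-90 + 15)*(-79))*(-17428/157) = -75*(-79)*(-17428/157) = 5925*(-17428/157) = -103260900/157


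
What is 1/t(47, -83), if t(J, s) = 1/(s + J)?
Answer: -36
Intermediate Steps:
t(J, s) = 1/(J + s)
1/t(47, -83) = 1/(1/(47 - 83)) = 1/(1/(-36)) = 1/(-1/36) = -36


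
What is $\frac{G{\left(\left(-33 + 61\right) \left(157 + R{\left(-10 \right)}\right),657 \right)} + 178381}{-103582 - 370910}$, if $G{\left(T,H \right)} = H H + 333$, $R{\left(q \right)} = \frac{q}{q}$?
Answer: $- \frac{610363}{474492} \approx -1.2864$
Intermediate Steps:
$R{\left(q \right)} = 1$
$G{\left(T,H \right)} = 333 + H^{2}$ ($G{\left(T,H \right)} = H^{2} + 333 = 333 + H^{2}$)
$\frac{G{\left(\left(-33 + 61\right) \left(157 + R{\left(-10 \right)}\right),657 \right)} + 178381}{-103582 - 370910} = \frac{\left(333 + 657^{2}\right) + 178381}{-103582 - 370910} = \frac{\left(333 + 431649\right) + 178381}{-474492} = \left(431982 + 178381\right) \left(- \frac{1}{474492}\right) = 610363 \left(- \frac{1}{474492}\right) = - \frac{610363}{474492}$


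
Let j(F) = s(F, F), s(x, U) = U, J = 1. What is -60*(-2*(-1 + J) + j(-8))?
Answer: 480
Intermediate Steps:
j(F) = F
-60*(-2*(-1 + J) + j(-8)) = -60*(-2*(-1 + 1) - 8) = -60*(-2*0 - 8) = -60*(0 - 8) = -60*(-8) = 480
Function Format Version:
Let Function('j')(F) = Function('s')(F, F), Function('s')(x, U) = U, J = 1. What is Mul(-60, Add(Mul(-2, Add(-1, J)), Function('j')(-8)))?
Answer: 480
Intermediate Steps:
Function('j')(F) = F
Mul(-60, Add(Mul(-2, Add(-1, J)), Function('j')(-8))) = Mul(-60, Add(Mul(-2, Add(-1, 1)), -8)) = Mul(-60, Add(Mul(-2, 0), -8)) = Mul(-60, Add(0, -8)) = Mul(-60, -8) = 480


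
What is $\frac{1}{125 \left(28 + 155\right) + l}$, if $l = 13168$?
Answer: $\frac{1}{36043} \approx 2.7745 \cdot 10^{-5}$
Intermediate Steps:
$\frac{1}{125 \left(28 + 155\right) + l} = \frac{1}{125 \left(28 + 155\right) + 13168} = \frac{1}{125 \cdot 183 + 13168} = \frac{1}{22875 + 13168} = \frac{1}{36043}$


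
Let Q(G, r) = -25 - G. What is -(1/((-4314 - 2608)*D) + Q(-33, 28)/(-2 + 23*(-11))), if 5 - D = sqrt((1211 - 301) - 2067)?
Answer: 21818569/695453340 + I*sqrt(1157)/8181804 ≈ 0.031373 + 4.1574e-6*I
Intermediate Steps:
D = 5 - I*sqrt(1157) (D = 5 - sqrt((1211 - 301) - 2067) = 5 - sqrt(910 - 2067) = 5 - sqrt(-1157) = 5 - I*sqrt(1157) ≈ 5.0 - 34.015*I)
-(1/((-4314 - 2608)*D) + Q(-33, 28)/(-2 + 23*(-11))) = -(1/((-4314 - 2608)*(5 - I*sqrt(1157))) + (-25 - 1*(-33))/(-2 + 23*(-11))) = -(1/((-6922)*(5 - I*sqrt(1157))) + (-25 + 33)/(-2 - 253)) = -(-1/(6922*(5 - I*sqrt(1157))) + 8/(-255)) = -(-1/(6922*(5 - I*sqrt(1157))) + 8*(-1/255)) = -(-1/(6922*(5 - I*sqrt(1157))) - 8/255) = -(-8/255 - 1/(6922*(5 - I*sqrt(1157)))) = 8/255 + 1/(6922*(5 - I*sqrt(1157)))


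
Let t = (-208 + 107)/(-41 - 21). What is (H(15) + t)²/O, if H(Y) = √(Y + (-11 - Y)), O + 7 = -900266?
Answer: 32083/3460649412 - 101*I*√11/27908463 ≈ 9.2708e-6 - 1.2003e-5*I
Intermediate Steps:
t = 101/62 (t = -101/(-62) = -101*(-1/62) = 101/62 ≈ 1.6290)
O = -900273 (O = -7 - 900266 = -900273)
H(Y) = I*√11 (H(Y) = √(-11) = I*√11)
(H(15) + t)²/O = (I*√11 + 101/62)²/(-900273) = (101/62 + I*√11)²*(-1/900273) = -(101/62 + I*√11)²/900273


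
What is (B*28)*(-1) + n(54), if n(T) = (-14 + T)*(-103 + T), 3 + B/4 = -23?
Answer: 952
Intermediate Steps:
B = -104 (B = -12 + 4*(-23) = -12 - 92 = -104)
n(T) = (-103 + T)*(-14 + T)
(B*28)*(-1) + n(54) = -104*28*(-1) + (1442 + 54² - 117*54) = -2912*(-1) + (1442 + 2916 - 6318) = 2912 - 1960 = 952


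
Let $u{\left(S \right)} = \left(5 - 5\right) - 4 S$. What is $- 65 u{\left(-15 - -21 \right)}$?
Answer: $1560$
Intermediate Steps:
$u{\left(S \right)} = - 4 S$ ($u{\left(S \right)} = \left(5 - 5\right) - 4 S = 0 - 4 S = - 4 S$)
$- 65 u{\left(-15 - -21 \right)} = - 65 \left(- 4 \left(-15 - -21\right)\right) = - 65 \left(- 4 \left(-15 + 21\right)\right) = - 65 \left(\left(-4\right) 6\right) = \left(-65\right) \left(-24\right) = 1560$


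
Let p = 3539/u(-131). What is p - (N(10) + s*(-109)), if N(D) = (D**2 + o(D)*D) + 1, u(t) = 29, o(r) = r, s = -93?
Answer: -296263/29 ≈ -10216.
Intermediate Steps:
p = 3539/29 ≈ 122.03
N(D) = 1 + 2*D**2 (N(D) = (D**2 + D*D) + 1 = (D**2 + D**2) + 1 = 2*D**2 + 1 = 1 + 2*D**2)
p - (N(10) + s*(-109)) = 3539/29 - ((1 + 2*10**2) - 93*(-109)) = 3539/29 - ((1 + 2*100) + 10137) = 3539/29 - ((1 + 200) + 10137) = 3539/29 - (201 + 10137) = 3539/29 - 1*10338 = 3539/29 - 10338 = -296263/29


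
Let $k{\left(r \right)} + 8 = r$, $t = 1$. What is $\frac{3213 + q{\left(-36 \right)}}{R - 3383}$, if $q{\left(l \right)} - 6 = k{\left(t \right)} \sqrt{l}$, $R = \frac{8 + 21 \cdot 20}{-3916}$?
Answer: $- \frac{3151401}{3312064} + \frac{2937 i}{236576} \approx -0.95149 + 0.012415 i$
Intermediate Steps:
$k{\left(r \right)} = -8 + r$
$R = - \frac{107}{979}$ ($R = \left(8 + 420\right) \left(- \frac{1}{3916}\right) = 428 \left(- \frac{1}{3916}\right) = - \frac{107}{979} \approx -0.1093$)
$q{\left(l \right)} = 6 - 7 \sqrt{l}$ ($q{\left(l \right)} = 6 + \left(-8 + 1\right) \sqrt{l} = 6 - 7 \sqrt{l}$)
$\frac{3213 + q{\left(-36 \right)}}{R - 3383} = \frac{3213 + \left(6 - 7 \sqrt{-36}\right)}{- \frac{107}{979} - 3383} = \frac{3213 + \left(6 - 7 \cdot 6 i\right)}{- \frac{3312064}{979}} = \left(3213 + \left(6 - 42 i\right)\right) \left(- \frac{979}{3312064}\right) = \left(3219 - 42 i\right) \left(- \frac{979}{3312064}\right) = - \frac{3151401}{3312064} + \frac{2937 i}{236576}$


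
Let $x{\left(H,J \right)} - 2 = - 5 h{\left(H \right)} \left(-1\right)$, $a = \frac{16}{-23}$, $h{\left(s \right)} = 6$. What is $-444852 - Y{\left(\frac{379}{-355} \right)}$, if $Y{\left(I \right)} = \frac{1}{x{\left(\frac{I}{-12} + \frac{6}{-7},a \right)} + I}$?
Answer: $- \frac{4884920167}{10981} \approx -4.4485 \cdot 10^{5}$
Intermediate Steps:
$a = - \frac{16}{23}$ ($a = 16 \left(- \frac{1}{23}\right) = - \frac{16}{23} \approx -0.69565$)
$x{\left(H,J \right)} = 32$ ($x{\left(H,J \right)} = 2 + \left(-5\right) 6 \left(-1\right) = 2 - -30 = 2 + 30 = 32$)
$Y{\left(I \right)} = \frac{1}{32 + I}$
$-444852 - Y{\left(\frac{379}{-355} \right)} = -444852 - \frac{1}{32 + \frac{379}{-355}} = -444852 - \frac{1}{32 + 379 \left(- \frac{1}{355}\right)} = -444852 - \frac{1}{32 - \frac{379}{355}} = -444852 - \frac{1}{\frac{10981}{355}} = -444852 - \frac{355}{10981} = - \frac{4884920167}{10981}$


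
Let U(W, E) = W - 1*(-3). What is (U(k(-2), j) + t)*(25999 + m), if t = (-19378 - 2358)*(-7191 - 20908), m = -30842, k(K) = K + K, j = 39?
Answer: -2957910016509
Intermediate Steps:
k(K) = 2*K
U(W, E) = 3 + W (U(W, E) = W + 3 = 3 + W)
t = 610759864 (t = -21736*(-28099) = 610759864)
(U(k(-2), j) + t)*(25999 + m) = ((3 + 2*(-2)) + 610759864)*(25999 - 30842) = ((3 - 4) + 610759864)*(-4843) = (-1 + 610759864)*(-4843) = 610759863*(-4843) = -2957910016509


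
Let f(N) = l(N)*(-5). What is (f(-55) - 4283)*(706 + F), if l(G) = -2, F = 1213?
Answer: -8199887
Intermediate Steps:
f(N) = 10 (f(N) = -2*(-5) = 10)
(f(-55) - 4283)*(706 + F) = (10 - 4283)*(706 + 1213) = -4273*1919 = -8199887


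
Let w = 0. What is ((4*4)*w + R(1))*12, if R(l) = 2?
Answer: 24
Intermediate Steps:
((4*4)*w + R(1))*12 = ((4*4)*0 + 2)*12 = (16*0 + 2)*12 = (0 + 2)*12 = 2*12 = 24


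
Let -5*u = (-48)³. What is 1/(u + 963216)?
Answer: 5/4926672 ≈ 1.0149e-6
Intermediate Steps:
u = 110592/5 (u = -⅕*(-48)³ = -⅕*(-110592) = 110592/5 ≈ 22118.)
1/(u + 963216) = 1/(110592/5 + 963216) = 1/(4926672/5) = 5/4926672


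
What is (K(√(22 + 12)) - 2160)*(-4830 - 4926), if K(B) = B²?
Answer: 20741256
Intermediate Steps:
(K(√(22 + 12)) - 2160)*(-4830 - 4926) = ((√(22 + 12))² - 2160)*(-4830 - 4926) = ((√34)² - 2160)*(-9756) = (34 - 2160)*(-9756) = -2126*(-9756) = 20741256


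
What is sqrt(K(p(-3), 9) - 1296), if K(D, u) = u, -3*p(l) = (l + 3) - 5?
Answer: 3*I*sqrt(143) ≈ 35.875*I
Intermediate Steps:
p(l) = 2/3 - l/3 (p(l) = -((l + 3) - 5)/3 = -((3 + l) - 5)/3 = -(-2 + l)/3 = 2/3 - l/3)
sqrt(K(p(-3), 9) - 1296) = sqrt(9 - 1296) = sqrt(-1287) = 3*I*sqrt(143)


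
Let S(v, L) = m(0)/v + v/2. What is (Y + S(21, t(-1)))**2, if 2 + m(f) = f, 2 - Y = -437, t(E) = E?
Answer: 356265625/1764 ≈ 2.0196e+5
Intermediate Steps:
Y = 439 (Y = 2 - 1*(-437) = 2 + 437 = 439)
m(f) = -2 + f
S(v, L) = v/2 - 2/v (S(v, L) = (-2 + 0)/v + v/2 = -2/v + v*(1/2) = -2/v + v/2 = v/2 - 2/v)
(Y + S(21, t(-1)))**2 = (439 + ((1/2)*21 - 2/21))**2 = (439 + (21/2 - 2*1/21))**2 = (439 + (21/2 - 2/21))**2 = (439 + 437/42)**2 = (18875/42)**2 = 356265625/1764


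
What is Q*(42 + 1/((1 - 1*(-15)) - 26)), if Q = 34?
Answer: 7123/5 ≈ 1424.6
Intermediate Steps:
Q*(42 + 1/((1 - 1*(-15)) - 26)) = 34*(42 + 1/((1 - 1*(-15)) - 26)) = 34*(42 + 1/((1 + 15) - 26)) = 34*(42 + 1/(16 - 26)) = 34*(42 + 1/(-10)) = 34*(42 - ⅒) = 34*(419/10) = 7123/5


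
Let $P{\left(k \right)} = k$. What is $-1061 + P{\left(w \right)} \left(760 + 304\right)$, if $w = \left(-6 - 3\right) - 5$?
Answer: $-15957$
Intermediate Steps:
$w = -14$ ($w = -9 - 5 = -14$)
$-1061 + P{\left(w \right)} \left(760 + 304\right) = -1061 - 14 \left(760 + 304\right) = -1061 - 14896 = -15957$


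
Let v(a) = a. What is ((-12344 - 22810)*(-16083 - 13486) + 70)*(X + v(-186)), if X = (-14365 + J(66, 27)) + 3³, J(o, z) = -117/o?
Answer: -166089946387316/11 ≈ -1.5099e+13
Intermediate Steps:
X = -315475/22 (X = (-14365 - 117/66) + 3³ = (-14365 - 117*1/66) + 27 = (-14365 - 39/22) + 27 = -316069/22 + 27 = -315475/22 ≈ -14340.)
((-12344 - 22810)*(-16083 - 13486) + 70)*(X + v(-186)) = ((-12344 - 22810)*(-16083 - 13486) + 70)*(-315475/22 - 186) = (-35154*(-29569) + 70)*(-319567/22) = (1039468626 + 70)*(-319567/22) = 1039468696*(-319567/22) = -166089946387316/11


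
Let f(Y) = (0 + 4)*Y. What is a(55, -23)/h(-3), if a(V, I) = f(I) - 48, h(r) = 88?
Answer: -35/22 ≈ -1.5909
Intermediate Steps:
f(Y) = 4*Y
a(V, I) = -48 + 4*I (a(V, I) = 4*I - 48 = -48 + 4*I)
a(55, -23)/h(-3) = (-48 + 4*(-23))/88 = (-48 - 92)*(1/88) = -140*1/88 = -35/22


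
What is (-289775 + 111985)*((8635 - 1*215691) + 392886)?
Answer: -33038715700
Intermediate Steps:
(-289775 + 111985)*((8635 - 1*215691) + 392886) = -177790*((8635 - 215691) + 392886) = -177790*(-207056 + 392886) = -177790*185830 = -33038715700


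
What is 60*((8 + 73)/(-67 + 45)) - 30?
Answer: -2760/11 ≈ -250.91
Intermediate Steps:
60*((8 + 73)/(-67 + 45)) - 30 = 60*(81/(-22)) - 30 = 60*(81*(-1/22)) - 30 = 60*(-81/22) - 30 = -2430/11 - 30 = -2760/11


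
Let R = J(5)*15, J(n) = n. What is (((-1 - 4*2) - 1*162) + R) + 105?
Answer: 9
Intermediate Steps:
R = 75 (R = 5*15 = 75)
(((-1 - 4*2) - 1*162) + R) + 105 = (((-1 - 4*2) - 1*162) + 75) + 105 = (((-1 - 8) - 162) + 75) + 105 = ((-9 - 162) + 75) + 105 = (-171 + 75) + 105 = -96 + 105 = 9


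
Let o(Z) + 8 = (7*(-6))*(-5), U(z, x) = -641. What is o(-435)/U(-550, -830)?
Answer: -202/641 ≈ -0.31513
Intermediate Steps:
o(Z) = 202 (o(Z) = -8 + (7*(-6))*(-5) = -8 - 42*(-5) = -8 + 210 = 202)
o(-435)/U(-550, -830) = 202/(-641) = 202*(-1/641) = -202/641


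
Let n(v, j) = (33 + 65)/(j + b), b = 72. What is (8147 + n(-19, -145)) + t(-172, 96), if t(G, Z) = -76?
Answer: 589085/73 ≈ 8069.7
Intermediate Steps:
n(v, j) = 98/(72 + j) (n(v, j) = (33 + 65)/(j + 72) = 98/(72 + j))
(8147 + n(-19, -145)) + t(-172, 96) = (8147 + 98/(72 - 145)) - 76 = (8147 + 98/(-73)) - 76 = (8147 + 98*(-1/73)) - 76 = (8147 - 98/73) - 76 = 594633/73 - 76 = 589085/73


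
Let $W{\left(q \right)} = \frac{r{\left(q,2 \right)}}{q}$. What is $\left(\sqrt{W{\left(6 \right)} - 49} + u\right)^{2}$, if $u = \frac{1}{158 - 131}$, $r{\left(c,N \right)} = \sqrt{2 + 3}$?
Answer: $\frac{\left(2 + 9 i \sqrt{6} \sqrt{294 - \sqrt{5}}\right)^{2}}{2916} \approx -48.626 + 0.51654 i$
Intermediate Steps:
$r{\left(c,N \right)} = \sqrt{5}$
$u = \frac{1}{27} \approx 0.037037$
$W{\left(q \right)} = \frac{\sqrt{5}}{q}$
$\left(\sqrt{W{\left(6 \right)} - 49} + u\right)^{2} = \left(\sqrt{\frac{\sqrt{5}}{6} - 49} + \frac{1}{27}\right)^{2} = \left(\sqrt{-49 + \frac{\sqrt{5}}{6}} + \frac{1}{27}\right)^{2} = \left(\frac{1}{27} + \sqrt{-49 + \frac{\sqrt{5}}{6}}\right)^{2}$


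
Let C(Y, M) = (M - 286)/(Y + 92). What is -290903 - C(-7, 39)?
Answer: -24726508/85 ≈ -2.9090e+5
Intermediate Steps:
C(Y, M) = (-286 + M)/(92 + Y)
-290903 - C(-7, 39) = -290903 - (-286 + 39)/(92 - 7) = -290903 - (-247)/85 = -290903 - 1*(-247/85) = -290903 + 247/85 = -24726508/85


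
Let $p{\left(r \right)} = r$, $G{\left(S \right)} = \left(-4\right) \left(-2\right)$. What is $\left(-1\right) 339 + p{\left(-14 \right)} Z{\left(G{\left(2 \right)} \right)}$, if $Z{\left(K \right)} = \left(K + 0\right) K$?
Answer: $-1235$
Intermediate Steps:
$G{\left(S \right)} = 8$
$Z{\left(K \right)} = K^{2}$ ($Z{\left(K \right)} = K K = K^{2}$)
$\left(-1\right) 339 + p{\left(-14 \right)} Z{\left(G{\left(2 \right)} \right)} = \left(-1\right) 339 - 14 \cdot 8^{2} = -339 - 896 = -1235$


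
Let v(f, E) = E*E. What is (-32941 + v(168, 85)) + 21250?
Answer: -4466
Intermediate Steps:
v(f, E) = E²
(-32941 + v(168, 85)) + 21250 = (-32941 + 85²) + 21250 = (-32941 + 7225) + 21250 = -25716 + 21250 = -4466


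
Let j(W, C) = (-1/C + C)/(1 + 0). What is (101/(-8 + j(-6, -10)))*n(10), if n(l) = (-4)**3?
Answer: 64640/179 ≈ 361.12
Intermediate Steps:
j(W, C) = C - 1/C (j(W, C) = (C - 1/C)/1 = (C - 1/C)*1 = C - 1/C)
n(l) = -64
(101/(-8 + j(-6, -10)))*n(10) = (101/(-8 + (-10 - 1/(-10))))*(-64) = (101/(-8 + (-10 - 1*(-1/10))))*(-64) = (101/(-8 + (-10 + 1/10)))*(-64) = (101/(-8 - 99/10))*(-64) = (101/(-179/10))*(-64) = -10/179*101*(-64) = -1010/179*(-64) = 64640/179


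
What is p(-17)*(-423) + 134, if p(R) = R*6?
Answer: 43280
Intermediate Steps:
p(R) = 6*R
p(-17)*(-423) + 134 = (6*(-17))*(-423) + 134 = -102*(-423) + 134 = 43146 + 134 = 43280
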